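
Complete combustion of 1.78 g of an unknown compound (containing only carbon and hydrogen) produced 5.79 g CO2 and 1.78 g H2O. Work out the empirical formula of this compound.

mol C = 5.79 / 44.01 = 0.1316; mass C = 0.1316 × 12.01 = 1.580 g
mol H = 2 × (1.78 / 18.02) = 0.1976; mass H = 0.1976 × 1.008 = 0.1991 g
Smallest is C at 0.1316 mol; normalising gives C 1.000, H 1.502
Scaling by 2: C 2.00, H 3.00 → C2H3

C2H3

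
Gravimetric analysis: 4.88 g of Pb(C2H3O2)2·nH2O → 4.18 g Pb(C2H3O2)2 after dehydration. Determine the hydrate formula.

Pb(C2H3O2)2·3H2O

Mass of water lost = 4.88 − 4.18 = 0.7 g → 0.7 / 18.02 = 0.03885 mol H2O
Molar mass of Pb(C2H3O2)2 = 325.29 g/mol → mol Pb(C2H3O2)2 = 4.18 / 325.29 = 0.01285
n = 0.03885 / 0.01285 = 3.02 ≈ 3 → Pb(C2H3O2)2·3H2O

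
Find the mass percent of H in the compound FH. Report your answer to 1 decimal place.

5.0%

Molar mass = 1(19.00) + 1(1.008) = 20.008 g/mol
Mass of H per mole = 1 × 1.008 = 1.008 g
% H = 1.008 / 20.008 × 100 = 5.0%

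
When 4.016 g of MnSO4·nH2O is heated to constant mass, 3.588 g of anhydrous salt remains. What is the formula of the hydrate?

Mass of water lost = 4.016 − 3.588 = 0.428 g → 0.428 / 18.02 = 0.02375 mol H2O
Molar mass of MnSO4 = 151.01 g/mol → mol MnSO4 = 3.588 / 151.01 = 0.02376
n = 0.02375 / 0.02376 = 1.00 ≈ 1 → MnSO4·H2O

MnSO4·H2O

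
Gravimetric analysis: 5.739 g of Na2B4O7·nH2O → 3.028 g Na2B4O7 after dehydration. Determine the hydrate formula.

Mass of water lost = 5.739 − 3.028 = 2.711 g → 2.711 / 18.02 = 0.1504 mol H2O
Molar mass of Na2B4O7 = 201.22 g/mol → mol Na2B4O7 = 3.028 / 201.22 = 0.01505
n = 0.1504 / 0.01505 = 10.00 ≈ 10 → Na2B4O7·10H2O

Na2B4O7·10H2O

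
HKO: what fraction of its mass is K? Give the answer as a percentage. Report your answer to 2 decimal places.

Molar mass = 1(1.008) + 1(39.10) + 1(16.00) = 56.108 g/mol
Mass of K per mole = 1 × 39.10 = 39.100 g
% K = 39.100 / 56.108 × 100 = 69.69%

69.69%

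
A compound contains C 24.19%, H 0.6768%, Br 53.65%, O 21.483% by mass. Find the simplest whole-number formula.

C3HBrO2

Assume 100 g: 24.19 g C, 0.6768 g H, 53.65 g Br, 21.483 g O.
Moles — C: 24.19 / 12.01 = 2.014 mol; H: 0.6768 / 1.008 = 0.6714 mol; Br: 53.65 / 79.90 = 0.6715 mol; O: 21.483 / 16.00 = 1.343 mol
Divide by the smallest (0.6714 mol H): C 3.000, H 1.000, Br 1.000, O 2.000
→ C3HBrO2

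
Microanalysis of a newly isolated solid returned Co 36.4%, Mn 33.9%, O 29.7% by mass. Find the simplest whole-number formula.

CoMnO3

Assume 100 g: 36.4 g Co, 33.9 g Mn, 29.7 g O.
Moles — Co: 36.4 / 58.93 = 0.6177 mol; Mn: 33.9 / 54.94 = 0.617 mol; O: 29.7 / 16.00 = 1.856 mol
Smallest is Mn at 0.617 mol; normalising gives Co 1.001, Mn 1.000, O 3.008
→ CoMnO3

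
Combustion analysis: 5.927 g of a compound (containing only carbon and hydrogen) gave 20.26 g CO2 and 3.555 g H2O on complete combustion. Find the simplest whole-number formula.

C7H6

mol C = 20.26 / 44.01 = 0.4603; mass C = 0.4603 × 12.01 = 5.529 g
mol H = 2 × (3.555 / 18.02) = 0.3946; mass H = 0.3946 × 1.008 = 0.3977 g
Divide by the smallest (0.3946 mol H): C 1.167, H 1.000
Scaling by 6: C 7.00, H 6.00 → C7H6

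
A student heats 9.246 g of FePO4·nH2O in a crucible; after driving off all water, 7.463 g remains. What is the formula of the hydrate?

Mass of water lost = 9.246 − 7.463 = 1.783 g → 1.783 / 18.02 = 0.09895 mol H2O
Molar mass of FePO4 = 150.82 g/mol → mol FePO4 = 7.463 / 150.82 = 0.04948
n = 0.09895 / 0.04948 = 2.00 ≈ 2 → FePO4·2H2O

FePO4·2H2O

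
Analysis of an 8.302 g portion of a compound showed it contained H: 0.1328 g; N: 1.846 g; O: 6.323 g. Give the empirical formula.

Moles — H: 0.1328 / 1.008 = 0.1317 mol; N: 1.846 / 14.01 = 0.1318 mol; O: 6.323 / 16.00 = 0.3952 mol
Smallest is H at 0.1317 mol; normalising gives H 1.000, N 1.000, O 3.000
Ratio ≈ 1:1:3, so the empirical formula is HNO3

HNO3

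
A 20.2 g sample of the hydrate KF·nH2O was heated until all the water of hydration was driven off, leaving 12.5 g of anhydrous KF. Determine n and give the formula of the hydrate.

Mass of water lost = 20.2 − 12.5 = 7.7 g → 7.7 / 18.02 = 0.4273 mol H2O
Molar mass of KF = 58.10 g/mol → mol KF = 12.5 / 58.10 = 0.2151
n = 0.4273 / 0.2151 = 1.99 ≈ 2 → KF·2H2O

KF·2H2O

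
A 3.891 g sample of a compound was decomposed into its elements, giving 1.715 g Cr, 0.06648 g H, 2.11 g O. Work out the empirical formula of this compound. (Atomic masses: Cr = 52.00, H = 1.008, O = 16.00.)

CrH2O4

n(Cr) = 1.715/52.00 = 0.03298, n(H) = 0.06648/1.008 = 0.06595, n(O) = 2.11/16.00 = 0.1319
Smallest is Cr at 0.03298 mol; normalising gives Cr 1.000, H 2.000, O 3.999
≈ 1:2:4 → CrH2O4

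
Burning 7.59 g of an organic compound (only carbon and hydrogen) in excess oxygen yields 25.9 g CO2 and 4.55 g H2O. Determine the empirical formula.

mol C = 25.9 / 44.01 = 0.5885; mass C = 0.5885 × 12.01 = 7.068 g
mol H = 2 × (4.55 / 18.02) = 0.5050; mass H = 0.5050 × 1.008 = 0.5090 g
Ratios (÷ 0.505): C 1.165, H 1.000
Multiply by 6: C 6.99, H 6.00 → C7H6

C7H6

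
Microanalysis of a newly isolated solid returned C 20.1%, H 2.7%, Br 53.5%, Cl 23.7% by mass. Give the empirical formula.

C5H8Br2Cl2

Assume 100 g: 20.1 g C, 2.7 g H, 53.5 g Br, 23.7 g Cl.
n(C) = 20.1/12.01 = 1.674, n(H) = 2.7/1.008 = 2.679, n(Br) = 53.5/79.90 = 0.6696, n(Cl) = 23.7/35.45 = 0.6685
Ratios (÷ 0.6685): C 2.503, H 4.007, Br 1.002, Cl 1.000
Scaling by 2: C 5.01, H 8.01, Br 2.00, Cl 2.00 → C5H8Br2Cl2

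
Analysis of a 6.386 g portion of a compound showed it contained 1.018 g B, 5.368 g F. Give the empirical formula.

BF3

Moles — B: 1.018 / 10.81 = 0.09417 mol; F: 5.368 / 19.00 = 0.2825 mol
Smallest is B at 0.09417 mol; normalising gives B 1.000, F 3.000
≈ 1:3 → BF3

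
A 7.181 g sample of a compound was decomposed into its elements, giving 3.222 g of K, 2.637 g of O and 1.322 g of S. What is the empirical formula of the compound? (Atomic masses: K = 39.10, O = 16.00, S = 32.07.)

K2O4S

K: 3.222 g ÷ 39.10 g/mol = 0.0824 mol
O: 2.637 g ÷ 16.00 g/mol = 0.1648 mol
S: 1.322 g ÷ 32.07 g/mol = 0.04122 mol
Divide by the smallest (0.04122 mol S): K 1.999, O 3.998, S 1.000
Ratio ≈ 2:4:1, so the empirical formula is K2O4S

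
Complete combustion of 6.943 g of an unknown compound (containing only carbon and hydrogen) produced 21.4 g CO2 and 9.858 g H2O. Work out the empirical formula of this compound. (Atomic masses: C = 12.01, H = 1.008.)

C4H9

mol C = 21.4 / 44.01 = 0.4863; mass C = 0.4863 × 12.01 = 5.840 g
mol H = 2 × (9.858 / 18.02) = 1.094; mass H = 1.094 × 1.008 = 1.103 g
Divide by the smallest (0.4863 mol C): C 1.000, H 2.250
Scaling by 4: C 4.00, H 9.00 → C4H9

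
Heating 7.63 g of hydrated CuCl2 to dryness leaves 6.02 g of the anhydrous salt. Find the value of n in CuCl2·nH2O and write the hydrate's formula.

Mass of water lost = 7.63 − 6.02 = 1.61 g → 1.61 / 18.02 = 0.08935 mol H2O
Molar mass of CuCl2 = 134.45 g/mol → mol CuCl2 = 6.02 / 134.45 = 0.04478
n = 0.08935 / 0.04478 = 2.00 ≈ 2 → CuCl2·2H2O

CuCl2·2H2O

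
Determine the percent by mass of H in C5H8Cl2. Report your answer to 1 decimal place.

5.8%

Molar mass = 5(12.01) + 8(1.008) + 2(35.45) = 139.014 g/mol
Mass of H per mole = 8 × 1.008 = 8.064 g
% H = 8.064 / 139.014 × 100 = 5.8%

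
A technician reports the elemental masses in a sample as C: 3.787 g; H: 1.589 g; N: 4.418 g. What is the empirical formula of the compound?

Moles — C: 3.787 / 12.01 = 0.3153 mol; H: 1.589 / 1.008 = 1.576 mol; N: 4.418 / 14.01 = 0.3153 mol
Divide by the smallest (0.3153 mol C): C 1.000, H 4.999, N 1.000
→ CH5N

CH5N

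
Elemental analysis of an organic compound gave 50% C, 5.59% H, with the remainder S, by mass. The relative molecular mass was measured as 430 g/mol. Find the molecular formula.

C18H24S6

Assume 100 g: 50 g C, 5.59 g H, 44.41 g S.
C: 50 g ÷ 12.01 g/mol = 4.163 mol
H: 5.59 g ÷ 1.008 g/mol = 5.546 mol
S: 44.41 g ÷ 32.07 g/mol = 1.385 mol
Ratios (÷ 1.385): C 3.006, H 4.005, S 1.000
Ratio ≈ 3:4:1, so the empirical formula is C3H4S
Empirical-formula mass = 72.13 g/mol
n = 430 / 72.13 = 5.96 ≈ 6
Molecular formula = (C3H4S)×6 = C18H24S6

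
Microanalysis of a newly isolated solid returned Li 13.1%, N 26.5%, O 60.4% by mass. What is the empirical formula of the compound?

Assume 100 g: 13.1 g Li, 26.5 g N, 60.4 g O.
n(Li) = 13.1/6.94 = 1.888, n(N) = 26.5/14.01 = 1.892, n(O) = 60.4/16.00 = 3.775
Divide by the smallest (1.888 mol Li): Li 1.000, N 1.002, O 2.000
≈ 1:1:2 → LiNO2

LiNO2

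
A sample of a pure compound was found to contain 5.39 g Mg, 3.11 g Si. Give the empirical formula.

n(Mg) = 5.39/24.31 = 0.2217, n(Si) = 3.11/28.09 = 0.1107
Ratios (÷ 0.1107): Mg 2.003, Si 1.000
→ Mg2Si

Mg2Si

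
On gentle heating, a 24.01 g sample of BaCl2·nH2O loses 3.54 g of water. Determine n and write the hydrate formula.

BaCl2·2H2O

Mass of anhydrous BaCl2 = 24.01 − 3.54 = 20.47 g
mol H2O = 3.54 / 18.02 = 0.1964
Molar mass of BaCl2 = 208.23 g/mol → mol BaCl2 = 20.47 / 208.23 = 0.0983
n = 0.1964 / 0.0983 = 2.00 ≈ 2 → BaCl2·2H2O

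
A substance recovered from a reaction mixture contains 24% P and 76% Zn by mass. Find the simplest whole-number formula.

Assume 100 g: 24 g P, 76 g Zn.
n(P) = 24/30.97 = 0.7749, n(Zn) = 76/65.38 = 1.162
Ratios (÷ 0.7749): P 1.000, Zn 1.500
Multiply by 2: P 2.00, Zn 3.00 → P2Zn3

P2Zn3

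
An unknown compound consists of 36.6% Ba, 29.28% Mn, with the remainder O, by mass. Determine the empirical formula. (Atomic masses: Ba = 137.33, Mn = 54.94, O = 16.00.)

Assume 100 g: 36.6 g Ba, 29.28 g Mn, 34.12 g O.
Ba: 36.6 g ÷ 137.33 g/mol = 0.2665 mol
Mn: 29.28 g ÷ 54.94 g/mol = 0.5329 mol
O: 34.12 g ÷ 16.00 g/mol = 2.132 mol
Divide by the smallest (0.2665 mol Ba): Ba 1.000, Mn 2.000, O 8.002
≈ 1:2:8 → BaMn2O8

BaMn2O8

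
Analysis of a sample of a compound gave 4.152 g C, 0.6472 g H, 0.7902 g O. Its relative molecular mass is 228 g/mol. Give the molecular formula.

C14H26O2

Moles — C: 4.152 / 12.01 = 0.3457 mol; H: 0.6472 / 1.008 = 0.6421 mol; O: 0.7902 / 16.00 = 0.04939 mol
Smallest is O at 0.04939 mol; normalising gives C 7.000, H 13.001, O 1.000
Ratio ≈ 7:13:1, so the empirical formula is C7H13O
Empirical-formula mass = 113.17 g/mol
n = 228 / 113.17 = 2.01 ≈ 2
Molecular formula = (C7H13O)×2 = C14H26O2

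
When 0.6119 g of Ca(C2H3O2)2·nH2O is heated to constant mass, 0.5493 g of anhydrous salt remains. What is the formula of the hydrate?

Ca(C2H3O2)2·H2O

Mass of water lost = 0.6119 − 0.5493 = 0.0626 g → 0.0626 / 18.02 = 0.003474 mol H2O
Molar mass of Ca(C2H3O2)2 = 158.17 g/mol → mol Ca(C2H3O2)2 = 0.5493 / 158.17 = 0.003473
n = 0.003474 / 0.003473 = 1.00 ≈ 1 → Ca(C2H3O2)2·H2O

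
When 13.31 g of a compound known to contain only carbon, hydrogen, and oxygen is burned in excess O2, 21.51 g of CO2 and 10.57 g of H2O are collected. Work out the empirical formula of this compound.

C5H12O4

mol C = 21.51 / 44.01 = 0.4888; mass C = 0.4888 × 12.01 = 5.870 g
mol H = 2 × (10.57 / 18.02) = 1.173; mass H = 1.173 × 1.008 = 1.183 g
mass O = 13.31 − (7.052) = 6.258 g → mol O = 0.3911
Divide by the smallest (0.3911 mol O): C 1.250, H 3.000, O 1.000
×4: C 5.00, H 12.00, O 4.00 → C5H12O4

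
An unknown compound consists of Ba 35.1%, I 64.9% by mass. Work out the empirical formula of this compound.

Assume 100 g: 35.1 g Ba, 64.9 g I.
Ba: 35.1 g ÷ 137.33 g/mol = 0.2556 mol
I: 64.9 g ÷ 126.90 g/mol = 0.5114 mol
Ratios (÷ 0.2556): Ba 1.000, I 2.001
→ BaI2

BaI2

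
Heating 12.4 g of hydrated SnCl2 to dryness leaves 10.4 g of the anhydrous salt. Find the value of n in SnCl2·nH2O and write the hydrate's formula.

SnCl2·2H2O

Mass of water lost = 12.4 − 10.4 = 2 g → 2 / 18.02 = 0.111 mol H2O
Molar mass of SnCl2 = 189.61 g/mol → mol SnCl2 = 10.4 / 189.61 = 0.05485
n = 0.111 / 0.05485 = 2.02 ≈ 2 → SnCl2·2H2O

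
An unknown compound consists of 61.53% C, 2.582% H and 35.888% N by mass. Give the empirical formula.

Assume 100 g: 61.53 g C, 2.582 g H, 35.888 g N.
Moles — C: 61.53 / 12.01 = 5.123 mol; H: 2.582 / 1.008 = 2.562 mol; N: 35.888 / 14.01 = 2.562 mol
Ratios (÷ 2.562): C 2.000, H 1.000, N 1.000
→ C2HN

C2HN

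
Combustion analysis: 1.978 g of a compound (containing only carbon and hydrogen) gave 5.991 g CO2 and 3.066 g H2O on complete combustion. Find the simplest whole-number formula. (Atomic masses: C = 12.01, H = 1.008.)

C2H5

mol C = 5.991 / 44.01 = 0.1361; mass C = 0.1361 × 12.01 = 1.635 g
mol H = 2 × (3.066 / 18.02) = 0.3403; mass H = 0.3403 × 1.008 = 0.3430 g
Smallest is C at 0.1361 mol; normalising gives C 1.000, H 2.500
×2: C 2.00, H 5.00 → C2H5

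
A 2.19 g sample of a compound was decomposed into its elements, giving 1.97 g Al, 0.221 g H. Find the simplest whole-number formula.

AlH3

n(Al) = 1.97/26.98 = 0.07302, n(H) = 0.221/1.008 = 0.2192
Divide by the smallest (0.07302 mol Al): Al 1.000, H 3.003
Ratio ≈ 1:3, so the empirical formula is AlH3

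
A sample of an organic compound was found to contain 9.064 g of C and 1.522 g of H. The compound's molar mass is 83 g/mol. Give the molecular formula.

Moles — C: 9.064 / 12.01 = 0.7547 mol; H: 1.522 / 1.008 = 1.51 mol
Divide by the smallest (0.7547 mol C): C 1.000, H 2.001
→ CH2
Empirical-formula mass = 14.03 g/mol
n = 83 / 14.03 = 5.92 ≈ 6
Molecular formula = (CH2)×6 = C6H12

C6H12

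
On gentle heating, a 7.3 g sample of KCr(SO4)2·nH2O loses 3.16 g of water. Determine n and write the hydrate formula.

KCr(SO4)2·12H2O

Mass of anhydrous KCr(SO4)2 = 7.3 − 3.16 = 4.14 g
mol H2O = 3.16 / 18.02 = 0.1754
Molar mass of KCr(SO4)2 = 283.24 g/mol → mol KCr(SO4)2 = 4.14 / 283.24 = 0.01462
n = 0.1754 / 0.01462 = 12.00 ≈ 12 → KCr(SO4)2·12H2O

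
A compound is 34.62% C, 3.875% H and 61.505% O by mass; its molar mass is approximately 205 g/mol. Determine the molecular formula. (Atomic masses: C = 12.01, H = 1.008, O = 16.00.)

C6H8O8

Assume 100 g: 34.62 g C, 3.875 g H, 61.505 g O.
Moles — C: 34.62 / 12.01 = 2.883 mol; H: 3.875 / 1.008 = 3.844 mol; O: 61.505 / 16.00 = 3.844 mol
Divide by the smallest (2.883 mol C): C 1.000, H 1.334, O 1.334
Scaling by 3: C 3.00, H 4.00, O 4.00 → C3H4O4
Empirical-formula mass = 104.06 g/mol
n = 205 / 104.06 = 1.97 ≈ 2
Molecular formula = (C3H4O4)×2 = C6H8O8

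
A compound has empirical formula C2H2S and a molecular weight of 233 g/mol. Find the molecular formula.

Empirical-formula mass = 58.11 g/mol
n = 233 / 58.11 = 4.01 ≈ 4
Molecular formula = (C2H2S)4 = C8H8S4

C8H8S4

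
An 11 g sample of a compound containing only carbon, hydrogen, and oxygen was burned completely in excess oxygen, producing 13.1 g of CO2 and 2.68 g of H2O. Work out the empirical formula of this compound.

mol C = 13.1 / 44.01 = 0.2977; mass C = 0.2977 × 12.01 = 3.575 g
mol H = 2 × (2.68 / 18.02) = 0.2974; mass H = 0.2974 × 1.008 = 0.2998 g
mass O = 11 − (3.875) = 7.125 g → mol O = 0.4453
Smallest is H at 0.2974 mol; normalising gives C 1.001, H 1.000, O 1.497
Multiply by 2: C 2.00, H 2.00, O 2.99 → C2H2O3

C2H2O3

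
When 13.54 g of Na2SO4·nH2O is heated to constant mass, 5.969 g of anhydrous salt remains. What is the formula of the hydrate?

Na2SO4·10H2O

Mass of water lost = 13.54 − 5.969 = 7.571 g → 7.571 / 18.02 = 0.4201 mol H2O
Molar mass of Na2SO4 = 142.05 g/mol → mol Na2SO4 = 5.969 / 142.05 = 0.04202
n = 0.4201 / 0.04202 = 10.00 ≈ 10 → Na2SO4·10H2O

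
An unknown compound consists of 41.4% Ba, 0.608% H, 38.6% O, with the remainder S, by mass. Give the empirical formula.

BaH2O8S2

Assume 100 g: 41.4 g Ba, 0.608 g H, 38.6 g O, 19.39 g S.
n(Ba) = 41.4/137.33 = 0.3015, n(H) = 0.608/1.008 = 0.6032, n(O) = 38.6/16.00 = 2.413, n(S) = 19.39/32.07 = 0.6046
Ratios (÷ 0.3015): Ba 1.000, H 2.001, O 8.003, S 2.006
Ratio ≈ 1:2:8:2, so the empirical formula is BaH2O8S2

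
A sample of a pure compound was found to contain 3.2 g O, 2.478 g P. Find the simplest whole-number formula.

Moles — O: 3.2 / 16.00 = 0.2 mol; P: 2.478 / 30.97 = 0.08001 mol
Ratios (÷ 0.08001): O 2.500, P 1.000
Scaling by 2: O 5.00, P 2.00 → O5P2

O5P2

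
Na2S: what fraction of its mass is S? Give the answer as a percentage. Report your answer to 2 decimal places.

41.09%

Molar mass = 2(22.99) + 1(32.07) = 78.050 g/mol
Mass of S per mole = 1 × 32.07 = 32.070 g
% S = 32.070 / 78.050 × 100 = 41.09%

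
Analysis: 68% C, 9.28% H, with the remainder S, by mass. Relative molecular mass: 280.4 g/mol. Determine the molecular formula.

Assume 100 g: 68 g C, 9.28 g H, 22.72 g S.
C: 68 g ÷ 12.01 g/mol = 5.662 mol
H: 9.28 g ÷ 1.008 g/mol = 9.206 mol
S: 22.72 g ÷ 32.07 g/mol = 0.7085 mol
Smallest is S at 0.7085 mol; normalising gives C 7.992, H 12.995, S 1.000
Ratio ≈ 8:13:1, so the empirical formula is C8H13S
Empirical-formula mass = 141.25 g/mol
n = 280.4 / 141.25 = 1.99 ≈ 2
Molecular formula = (C8H13S)×2 = C16H26S2

C16H26S2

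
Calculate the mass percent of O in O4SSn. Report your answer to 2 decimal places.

29.80%

Molar mass = 4(16.00) + 1(32.07) + 1(118.71) = 214.780 g/mol
Mass of O per mole = 4 × 16.00 = 64.000 g
% O = 64.000 / 214.780 × 100 = 29.80%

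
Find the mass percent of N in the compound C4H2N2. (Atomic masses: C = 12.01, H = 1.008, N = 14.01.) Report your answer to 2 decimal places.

35.89%

Molar mass = 4(12.01) + 2(1.008) + 2(14.01) = 78.076 g/mol
Mass of N per mole = 2 × 14.01 = 28.020 g
% N = 28.020 / 78.076 × 100 = 35.89%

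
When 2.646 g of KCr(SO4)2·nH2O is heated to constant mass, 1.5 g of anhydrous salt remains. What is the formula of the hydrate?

Mass of water lost = 2.646 − 1.5 = 1.146 g → 1.146 / 18.02 = 0.0636 mol H2O
Molar mass of KCr(SO4)2 = 283.24 g/mol → mol KCr(SO4)2 = 1.5 / 283.24 = 0.005296
n = 0.0636 / 0.005296 = 12.01 ≈ 12 → KCr(SO4)2·12H2O

KCr(SO4)2·12H2O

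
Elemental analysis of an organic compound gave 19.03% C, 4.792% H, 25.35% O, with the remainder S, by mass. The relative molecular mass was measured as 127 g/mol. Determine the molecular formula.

C2H6O2S2

Assume 100 g: 19.03 g C, 4.792 g H, 25.35 g O, 50.828 g S.
C: 19.03 g ÷ 12.01 g/mol = 1.585 mol
H: 4.792 g ÷ 1.008 g/mol = 4.754 mol
O: 25.35 g ÷ 16.00 g/mol = 1.584 mol
S: 50.828 g ÷ 32.07 g/mol = 1.585 mol
Smallest is O at 1.584 mol; normalising gives C 1.000, H 3.001, O 1.000, S 1.000
→ CH3OS
Empirical-formula mass = 63.10 g/mol
n = 127 / 63.10 = 2.01 ≈ 2
Molecular formula = (CH3OS)×2 = C2H6O2S2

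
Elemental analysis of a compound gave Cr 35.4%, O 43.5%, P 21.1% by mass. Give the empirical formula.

CrO4P

Assume 100 g: 35.4 g Cr, 43.5 g O, 21.1 g P.
Moles — Cr: 35.4 / 52.00 = 0.6808 mol; O: 43.5 / 16.00 = 2.719 mol; P: 21.1 / 30.97 = 0.6813 mol
Smallest is Cr at 0.6808 mol; normalising gives Cr 1.000, O 3.994, P 1.001
≈ 1:4:1 → CrO4P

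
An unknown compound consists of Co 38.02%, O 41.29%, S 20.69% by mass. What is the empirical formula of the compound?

Assume 100 g: 38.02 g Co, 41.29 g O, 20.69 g S.
n(Co) = 38.02/58.93 = 0.6452, n(O) = 41.29/16.00 = 2.581, n(S) = 20.69/32.07 = 0.6452
Ratios (÷ 0.6452): Co 1.000, O 4.000, S 1.000
Ratio ≈ 1:4:1, so the empirical formula is CoO4S

CoO4S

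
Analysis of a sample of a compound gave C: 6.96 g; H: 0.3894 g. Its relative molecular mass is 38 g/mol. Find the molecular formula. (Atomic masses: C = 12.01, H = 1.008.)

C3H2

C: 6.96 g ÷ 12.01 g/mol = 0.5795 mol
H: 0.3894 g ÷ 1.008 g/mol = 0.3863 mol
Smallest is H at 0.3863 mol; normalising gives C 1.500, H 1.000
×2: C 3.00, H 2.00 → C3H2
Empirical-formula mass = 38.05 g/mol
n = 38 / 38.05 = 1.00 ≈ 1
Molecular formula = empirical formula = C3H2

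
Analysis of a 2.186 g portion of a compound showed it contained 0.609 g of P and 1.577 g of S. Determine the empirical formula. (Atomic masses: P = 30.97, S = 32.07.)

P2S5

P: 0.609 g ÷ 30.97 g/mol = 0.01966 mol
S: 1.577 g ÷ 32.07 g/mol = 0.04917 mol
Smallest is P at 0.01966 mol; normalising gives P 1.000, S 2.501
Scaling by 2: P 2.00, S 5.00 → P2S5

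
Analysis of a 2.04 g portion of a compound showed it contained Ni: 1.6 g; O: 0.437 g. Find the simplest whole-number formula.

n(Ni) = 1.6/58.69 = 0.02726, n(O) = 0.437/16.00 = 0.02731
Divide by the smallest (0.02726 mol Ni): Ni 1.000, O 1.002
→ NiO

NiO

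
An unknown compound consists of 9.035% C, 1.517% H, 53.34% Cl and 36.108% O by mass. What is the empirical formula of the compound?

CH2Cl2O3

Assume 100 g: 9.035 g C, 1.517 g H, 53.34 g Cl, 36.108 g O.
Moles — C: 9.035 / 12.01 = 0.7523 mol; H: 1.517 / 1.008 = 1.505 mol; Cl: 53.34 / 35.45 = 1.505 mol; O: 36.108 / 16.00 = 2.257 mol
Ratios (÷ 0.7523): C 1.000, H 2.001, Cl 2.000, O 3.000
≈ 1:2:2:3 → CH2Cl2O3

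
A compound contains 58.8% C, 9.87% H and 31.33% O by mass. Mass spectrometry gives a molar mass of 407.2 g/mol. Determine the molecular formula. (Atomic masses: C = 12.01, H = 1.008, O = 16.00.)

Assume 100 g: 58.8 g C, 9.87 g H, 31.33 g O.
n(C) = 58.8/12.01 = 4.896, n(H) = 9.87/1.008 = 9.792, n(O) = 31.33/16.00 = 1.958
Smallest is O at 1.958 mol; normalising gives C 2.500, H 5.001, O 1.000
Multiply by 2: C 5.00, H 10.00, O 2.00 → C5H10O2
Empirical-formula mass = 102.13 g/mol
n = 407.2 / 102.13 = 3.99 ≈ 4
Molecular formula = (C5H10O2)×4 = C20H40O8

C20H40O8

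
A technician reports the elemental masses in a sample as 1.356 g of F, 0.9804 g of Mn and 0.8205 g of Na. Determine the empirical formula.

n(F) = 1.356/19.00 = 0.07137, n(Mn) = 0.9804/54.94 = 0.01784, n(Na) = 0.8205/22.99 = 0.03569
Smallest is Mn at 0.01784 mol; normalising gives F 3.999, Mn 1.000, Na 2.000
→ F4MnNa2

F4MnNa2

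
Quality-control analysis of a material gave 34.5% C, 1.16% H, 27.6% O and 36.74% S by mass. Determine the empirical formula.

Assume 100 g: 34.5 g C, 1.16 g H, 27.6 g O, 36.74 g S.
Moles — C: 34.5 / 12.01 = 2.873 mol; H: 1.16 / 1.008 = 1.151 mol; O: 27.6 / 16.00 = 1.725 mol; S: 36.74 / 32.07 = 1.146 mol
Ratios (÷ 1.146): C 2.507, H 1.005, O 1.506, S 1.000
×2: C 5.01, H 2.01, O 3.01, S 2.00 → C5H2O3S2

C5H2O3S2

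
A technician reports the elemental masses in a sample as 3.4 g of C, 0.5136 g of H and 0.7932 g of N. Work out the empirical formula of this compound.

C5H9N

n(C) = 3.4/12.01 = 0.2831, n(H) = 0.5136/1.008 = 0.5095, n(N) = 0.7932/14.01 = 0.05662
Ratios (÷ 0.05662): C 5.000, H 9.000, N 1.000
≈ 5:9:1 → C5H9N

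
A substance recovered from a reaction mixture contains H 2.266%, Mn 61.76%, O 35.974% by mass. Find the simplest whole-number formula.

H2MnO2

Assume 100 g: 2.266 g H, 61.76 g Mn, 35.974 g O.
n(H) = 2.266/1.008 = 2.248, n(Mn) = 61.76/54.94 = 1.124, n(O) = 35.974/16.00 = 2.248
Divide by the smallest (1.124 mol Mn): H 2.000, Mn 1.000, O 2.000
≈ 2:1:2 → H2MnO2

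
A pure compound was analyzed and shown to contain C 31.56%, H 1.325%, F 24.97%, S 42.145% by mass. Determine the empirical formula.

C2HFS

Assume 100 g: 31.56 g C, 1.325 g H, 24.97 g F, 42.145 g S.
C: 31.56 g ÷ 12.01 g/mol = 2.628 mol
H: 1.325 g ÷ 1.008 g/mol = 1.314 mol
F: 24.97 g ÷ 19.00 g/mol = 1.314 mol
S: 42.145 g ÷ 32.07 g/mol = 1.314 mol
Ratios (÷ 1.314): C 2.000, H 1.000, F 1.000, S 1.000
Ratio ≈ 2:1:1:1, so the empirical formula is C2HFS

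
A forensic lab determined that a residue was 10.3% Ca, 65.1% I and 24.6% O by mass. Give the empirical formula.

CaI2O6

Assume 100 g: 10.3 g Ca, 65.1 g I, 24.6 g O.
n(Ca) = 10.3/40.08 = 0.257, n(I) = 65.1/126.90 = 0.513, n(O) = 24.6/16.00 = 1.538
Smallest is Ca at 0.257 mol; normalising gives Ca 1.000, I 1.996, O 5.983
Ratio ≈ 1:2:6, so the empirical formula is CaI2O6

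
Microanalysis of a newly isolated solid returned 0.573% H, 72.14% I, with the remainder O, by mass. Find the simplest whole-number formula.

Assume 100 g: 0.573 g H, 72.14 g I, 27.287 g O.
H: 0.573 g ÷ 1.008 g/mol = 0.5685 mol
I: 72.14 g ÷ 126.90 g/mol = 0.5685 mol
O: 27.287 g ÷ 16.00 g/mol = 1.705 mol
Ratios (÷ 0.5685): H 1.000, I 1.000, O 3.000
≈ 1:1:3 → HIO3

HIO3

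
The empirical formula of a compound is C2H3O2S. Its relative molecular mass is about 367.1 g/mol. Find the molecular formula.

Empirical-formula mass = 91.11 g/mol
n = 367.1 / 91.11 = 4.03 ≈ 4
Molecular formula = (C2H3O2S)4 = C8H12O8S4

C8H12O8S4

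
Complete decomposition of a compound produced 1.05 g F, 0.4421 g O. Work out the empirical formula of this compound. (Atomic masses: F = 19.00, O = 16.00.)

F: 1.05 g ÷ 19.00 g/mol = 0.05526 mol
O: 0.4421 g ÷ 16.00 g/mol = 0.02763 mol
Divide by the smallest (0.02763 mol O): F 2.000, O 1.000
→ F2O

F2O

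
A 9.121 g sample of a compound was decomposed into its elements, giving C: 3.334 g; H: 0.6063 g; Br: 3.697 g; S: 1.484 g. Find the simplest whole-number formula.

C6H13BrS

n(C) = 3.334/12.01 = 0.2776, n(H) = 0.6063/1.008 = 0.6015, n(Br) = 3.697/79.90 = 0.04627, n(S) = 1.484/32.07 = 0.04627
Ratios (÷ 0.04627): C 6.000, H 12.999, Br 1.000, S 1.000
→ C6H13BrS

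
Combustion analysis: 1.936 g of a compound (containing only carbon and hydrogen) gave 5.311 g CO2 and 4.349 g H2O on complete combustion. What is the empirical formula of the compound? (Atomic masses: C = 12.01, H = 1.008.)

CH4

mol C = 5.311 / 44.01 = 0.1207; mass C = 0.1207 × 12.01 = 1.449 g
mol H = 2 × (4.349 / 18.02) = 0.4827; mass H = 0.4827 × 1.008 = 0.4865 g
Ratios (÷ 0.1207): C 1.000, H 4.000
Ratio ≈ 1:4, so the empirical formula is CH4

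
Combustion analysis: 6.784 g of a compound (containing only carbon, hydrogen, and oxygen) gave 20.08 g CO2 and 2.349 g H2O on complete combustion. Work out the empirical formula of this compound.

C7H4O

mol C = 20.08 / 44.01 = 0.4563; mass C = 0.4563 × 12.01 = 5.480 g
mol H = 2 × (2.349 / 18.02) = 0.2607; mass H = 0.2607 × 1.008 = 0.2628 g
mass O = 6.784 − (5.742) = 1.042 g → mol O = 0.06510
Divide by the smallest (0.0651 mol O): C 7.009, H 4.005, O 1.000
Ratio ≈ 7:4:1, so the empirical formula is C7H4O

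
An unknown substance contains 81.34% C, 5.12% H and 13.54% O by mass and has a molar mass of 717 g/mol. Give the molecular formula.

Assume 100 g: 81.34 g C, 5.12 g H, 13.54 g O.
Moles — C: 81.34 / 12.01 = 6.773 mol; H: 5.12 / 1.008 = 5.079 mol; O: 13.54 / 16.00 = 0.8462 mol
Smallest is O at 0.8462 mol; normalising gives C 8.003, H 6.002, O 1.000
→ C8H6O
Empirical-formula mass = 118.13 g/mol
n = 717 / 118.13 = 6.07 ≈ 6
Molecular formula = (C8H6O)×6 = C48H36O6

C48H36O6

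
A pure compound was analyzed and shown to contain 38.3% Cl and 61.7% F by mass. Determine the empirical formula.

ClF3

Assume 100 g: 38.3 g Cl, 61.7 g F.
Cl: 38.3 g ÷ 35.45 g/mol = 1.08 mol
F: 61.7 g ÷ 19.00 g/mol = 3.247 mol
Ratios (÷ 1.08): Cl 1.000, F 3.006
≈ 1:3 → ClF3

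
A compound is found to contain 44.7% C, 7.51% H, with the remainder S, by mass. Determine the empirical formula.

Assume 100 g: 44.7 g C, 7.51 g H, 47.79 g S.
n(C) = 44.7/12.01 = 3.722, n(H) = 7.51/1.008 = 7.45, n(S) = 47.79/32.07 = 1.49
Smallest is S at 1.49 mol; normalising gives C 2.498, H 5.000, S 1.000
×2: C 5.00, H 10.00, S 2.00 → C5H10S2

C5H10S2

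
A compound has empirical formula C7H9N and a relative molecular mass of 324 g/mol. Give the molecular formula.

Empirical-formula mass = 107.15 g/mol
n = 324 / 107.15 = 3.02 ≈ 3
Molecular formula = (C7H9N)3 = C21H27N3

C21H27N3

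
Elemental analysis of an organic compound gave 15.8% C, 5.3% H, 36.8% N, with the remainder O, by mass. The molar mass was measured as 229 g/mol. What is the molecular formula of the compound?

Assume 100 g: 15.8 g C, 5.3 g H, 36.8 g N, 42.1 g O.
n(C) = 15.8/12.01 = 1.316, n(H) = 5.3/1.008 = 5.258, n(N) = 36.8/14.01 = 2.627, n(O) = 42.1/16.00 = 2.631
Ratios (÷ 1.316): C 1.000, H 3.997, N 1.997, O 2.000
→ CH4N2O2
Empirical-formula mass = 76.06 g/mol
n = 229 / 76.06 = 3.01 ≈ 3
Molecular formula = (CH4N2O2)×3 = C3H12N6O6

C3H12N6O6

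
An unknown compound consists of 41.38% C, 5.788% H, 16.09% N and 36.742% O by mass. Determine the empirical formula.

C3H5NO2

Assume 100 g: 41.38 g C, 5.788 g H, 16.09 g N, 36.742 g O.
Moles — C: 41.38 / 12.01 = 3.445 mol; H: 5.788 / 1.008 = 5.742 mol; N: 16.09 / 14.01 = 1.148 mol; O: 36.742 / 16.00 = 2.296 mol
Divide by the smallest (1.148 mol N): C 3.000, H 5.000, N 1.000, O 2.000
≈ 3:5:1:2 → C3H5NO2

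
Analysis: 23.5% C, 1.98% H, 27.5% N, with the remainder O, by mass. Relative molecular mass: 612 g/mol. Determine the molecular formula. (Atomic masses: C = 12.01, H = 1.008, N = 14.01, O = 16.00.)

C12H12N12O18

Assume 100 g: 23.5 g C, 1.98 g H, 27.5 g N, 47.02 g O.
Moles — C: 23.5 / 12.01 = 1.957 mol; H: 1.98 / 1.008 = 1.964 mol; N: 27.5 / 14.01 = 1.963 mol; O: 47.02 / 16.00 = 2.939 mol
Divide by the smallest (1.957 mol C): C 1.000, H 1.004, N 1.003, O 1.502
Scaling by 2: C 2.00, H 2.01, N 2.01, O 3.00 → C2H2N2O3
Empirical-formula mass = 102.06 g/mol
n = 612 / 102.06 = 6.00 ≈ 6
Molecular formula = (C2H2N2O3)×6 = C12H12N12O18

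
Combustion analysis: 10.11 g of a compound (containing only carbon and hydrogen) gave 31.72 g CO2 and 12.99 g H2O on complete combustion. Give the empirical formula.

mol C = 31.72 / 44.01 = 0.7207; mass C = 0.7207 × 12.01 = 8.656 g
mol H = 2 × (12.99 / 18.02) = 1.442; mass H = 1.442 × 1.008 = 1.453 g
Divide by the smallest (0.7207 mol C): C 1.000, H 2.000
Ratio ≈ 1:2, so the empirical formula is CH2

CH2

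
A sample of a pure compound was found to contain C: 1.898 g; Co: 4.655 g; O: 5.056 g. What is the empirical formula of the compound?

n(C) = 1.898/12.01 = 0.158, n(Co) = 4.655/58.93 = 0.07899, n(O) = 5.056/16.00 = 0.316
Divide by the smallest (0.07899 mol Co): C 2.001, Co 1.000, O 4.000
Ratio ≈ 2:1:4, so the empirical formula is C2CoO4

C2CoO4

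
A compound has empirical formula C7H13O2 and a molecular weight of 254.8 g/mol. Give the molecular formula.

C14H26O4

Empirical-formula mass = 129.17 g/mol
n = 254.8 / 129.17 = 1.97 ≈ 2
Molecular formula = (C7H13O2)2 = C14H26O4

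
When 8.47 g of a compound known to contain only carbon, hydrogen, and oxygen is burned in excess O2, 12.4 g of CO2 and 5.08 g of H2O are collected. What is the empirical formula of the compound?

mol C = 12.4 / 44.01 = 0.2818; mass C = 0.2818 × 12.01 = 3.384 g
mol H = 2 × (5.08 / 18.02) = 0.5638; mass H = 0.5638 × 1.008 = 0.5683 g
mass O = 8.47 − (3.952) = 4.518 g → mol O = 0.2824
Divide by the smallest (0.2818 mol C): C 1.000, H 2.001, O 1.002
≈ 1:2:1 → CH2O

CH2O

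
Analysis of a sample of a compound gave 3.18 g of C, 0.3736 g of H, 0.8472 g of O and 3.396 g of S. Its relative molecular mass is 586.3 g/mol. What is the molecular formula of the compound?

C: 3.18 g ÷ 12.01 g/mol = 0.2648 mol
H: 0.3736 g ÷ 1.008 g/mol = 0.3706 mol
O: 0.8472 g ÷ 16.00 g/mol = 0.05295 mol
S: 3.396 g ÷ 32.07 g/mol = 0.1059 mol
Ratios (÷ 0.05295): C 5.001, H 7.000, O 1.000, S 2.000
→ C5H7OS2
Empirical-formula mass = 147.25 g/mol
n = 586.3 / 147.25 = 3.98 ≈ 4
Molecular formula = (C5H7OS2)×4 = C20H28O4S8

C20H28O4S8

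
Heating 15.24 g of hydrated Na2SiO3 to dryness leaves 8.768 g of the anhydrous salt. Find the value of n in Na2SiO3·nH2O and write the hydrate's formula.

Mass of water lost = 15.24 − 8.768 = 6.472 g → 6.472 / 18.02 = 0.3592 mol H2O
Molar mass of Na2SiO3 = 122.07 g/mol → mol Na2SiO3 = 8.768 / 122.07 = 0.07183
n = 0.3592 / 0.07183 = 5.00 ≈ 5 → Na2SiO3·5H2O

Na2SiO3·5H2O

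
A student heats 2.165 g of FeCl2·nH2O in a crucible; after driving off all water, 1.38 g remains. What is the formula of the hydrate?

FeCl2·4H2O

Mass of water lost = 2.165 − 1.38 = 0.785 g → 0.785 / 18.02 = 0.04356 mol H2O
Molar mass of FeCl2 = 126.75 g/mol → mol FeCl2 = 1.38 / 126.75 = 0.01089
n = 0.04356 / 0.01089 = 4.00 ≈ 4 → FeCl2·4H2O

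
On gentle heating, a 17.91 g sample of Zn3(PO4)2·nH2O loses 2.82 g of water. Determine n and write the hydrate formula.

Zn3(PO4)2·4H2O

Mass of anhydrous Zn3(PO4)2 = 17.91 − 2.82 = 15.09 g
mol H2O = 2.82 / 18.02 = 0.1565
Molar mass of Zn3(PO4)2 = 386.08 g/mol → mol Zn3(PO4)2 = 15.09 / 386.08 = 0.03909
n = 0.1565 / 0.03909 = 4.00 ≈ 4 → Zn3(PO4)2·4H2O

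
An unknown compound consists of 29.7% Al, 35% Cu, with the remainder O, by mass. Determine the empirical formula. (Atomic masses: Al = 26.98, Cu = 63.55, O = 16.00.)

Assume 100 g: 29.7 g Al, 35 g Cu, 35.3 g O.
Al: 29.7 g ÷ 26.98 g/mol = 1.101 mol
Cu: 35 g ÷ 63.55 g/mol = 0.5507 mol
O: 35.3 g ÷ 16.00 g/mol = 2.206 mol
Divide by the smallest (0.5507 mol Cu): Al 1.999, Cu 1.000, O 4.006
→ Al2CuO4

Al2CuO4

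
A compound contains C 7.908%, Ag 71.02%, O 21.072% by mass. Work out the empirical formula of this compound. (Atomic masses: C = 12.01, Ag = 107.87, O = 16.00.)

Assume 100 g: 7.908 g C, 71.02 g Ag, 21.072 g O.
Moles — C: 7.908 / 12.01 = 0.6585 mol; Ag: 71.02 / 107.87 = 0.6584 mol; O: 21.072 / 16.00 = 1.317 mol
Ratios (÷ 0.6584): C 1.000, Ag 1.000, O 2.000
Ratio ≈ 1:1:2, so the empirical formula is CAgO2

CAgO2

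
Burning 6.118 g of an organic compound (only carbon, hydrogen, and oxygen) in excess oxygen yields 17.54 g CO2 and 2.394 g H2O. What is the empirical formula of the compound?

C6H4O

mol C = 17.54 / 44.01 = 0.3985; mass C = 0.3985 × 12.01 = 4.787 g
mol H = 2 × (2.394 / 18.02) = 0.2657; mass H = 0.2657 × 1.008 = 0.2678 g
mass O = 6.118 − (5.054) = 1.064 g → mol O = 0.06648
Divide by the smallest (0.06648 mol O): C 5.995, H 3.997, O 1.000
→ C6H4O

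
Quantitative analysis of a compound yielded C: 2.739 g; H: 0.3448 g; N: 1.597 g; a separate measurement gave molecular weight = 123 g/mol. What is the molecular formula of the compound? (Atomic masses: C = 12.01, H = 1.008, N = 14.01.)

C: 2.739 g ÷ 12.01 g/mol = 0.2281 mol
H: 0.3448 g ÷ 1.008 g/mol = 0.3421 mol
N: 1.597 g ÷ 14.01 g/mol = 0.114 mol
Ratios (÷ 0.114): C 2.001, H 3.001, N 1.000
→ C2H3N
Empirical-formula mass = 41.05 g/mol
n = 123 / 41.05 = 3.00 ≈ 3
Molecular formula = (C2H3N)×3 = C6H9N3

C6H9N3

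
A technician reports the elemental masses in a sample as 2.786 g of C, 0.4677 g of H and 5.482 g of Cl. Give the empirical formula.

n(C) = 2.786/12.01 = 0.232, n(H) = 0.4677/1.008 = 0.464, n(Cl) = 5.482/35.45 = 0.1546
Ratios (÷ 0.1546): C 1.500, H 3.000, Cl 1.000
×2: C 3.00, H 6.00, Cl 2.00 → C3H6Cl2

C3H6Cl2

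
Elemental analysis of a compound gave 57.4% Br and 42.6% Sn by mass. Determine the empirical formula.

Assume 100 g: 57.4 g Br, 42.6 g Sn.
Moles — Br: 57.4 / 79.90 = 0.7184 mol; Sn: 42.6 / 118.71 = 0.3589 mol
Divide by the smallest (0.3589 mol Sn): Br 2.002, Sn 1.000
Ratio ≈ 2:1, so the empirical formula is Br2Sn

Br2Sn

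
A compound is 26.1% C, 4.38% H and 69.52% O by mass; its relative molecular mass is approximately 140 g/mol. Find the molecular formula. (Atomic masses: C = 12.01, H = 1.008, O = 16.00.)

C3H6O6

Assume 100 g: 26.1 g C, 4.38 g H, 69.52 g O.
C: 26.1 g ÷ 12.01 g/mol = 2.173 mol
H: 4.38 g ÷ 1.008 g/mol = 4.345 mol
O: 69.52 g ÷ 16.00 g/mol = 4.345 mol
Divide by the smallest (2.173 mol C): C 1.000, H 1.999, O 1.999
→ CH2O2
Empirical-formula mass = 46.03 g/mol
n = 140 / 46.03 = 3.04 ≈ 3
Molecular formula = (CH2O2)×3 = C3H6O6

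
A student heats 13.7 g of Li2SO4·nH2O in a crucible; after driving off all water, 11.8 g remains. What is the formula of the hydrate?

Mass of water lost = 13.7 − 11.8 = 1.9 g → 1.9 / 18.02 = 0.1054 mol H2O
Molar mass of Li2SO4 = 109.95 g/mol → mol Li2SO4 = 11.8 / 109.95 = 0.1073
n = 0.1054 / 0.1073 = 0.98 ≈ 1 → Li2SO4·H2O

Li2SO4·H2O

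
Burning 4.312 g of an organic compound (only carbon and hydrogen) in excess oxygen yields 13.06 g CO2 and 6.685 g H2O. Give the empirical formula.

C2H5

mol C = 13.06 / 44.01 = 0.2968; mass C = 0.2968 × 12.01 = 3.564 g
mol H = 2 × (6.685 / 18.02) = 0.7420; mass H = 0.7420 × 1.008 = 0.7479 g
Ratios (÷ 0.2968): C 1.000, H 2.500
Scaling by 2: C 2.00, H 5.00 → C2H5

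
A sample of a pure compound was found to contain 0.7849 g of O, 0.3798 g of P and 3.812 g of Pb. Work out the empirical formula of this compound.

n(O) = 0.7849/16.00 = 0.04906, n(P) = 0.3798/30.97 = 0.01226, n(Pb) = 3.812/207.2 = 0.0184
Ratios (÷ 0.01226): O 4.000, P 1.000, Pb 1.500
Multiply by 2: O 8.00, P 2.00, Pb 3.00 → O8P2Pb3

O8P2Pb3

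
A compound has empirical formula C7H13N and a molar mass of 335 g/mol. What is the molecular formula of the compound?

C21H39N3

Empirical-formula mass = 111.18 g/mol
n = 335 / 111.18 = 3.01 ≈ 3
Molecular formula = (C7H13N)3 = C21H39N3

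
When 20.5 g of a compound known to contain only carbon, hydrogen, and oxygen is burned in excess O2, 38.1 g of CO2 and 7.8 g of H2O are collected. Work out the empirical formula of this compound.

C3H3O2

mol C = 38.1 / 44.01 = 0.8657; mass C = 0.8657 × 12.01 = 10.40 g
mol H = 2 × (7.8 / 18.02) = 0.8657; mass H = 0.8657 × 1.008 = 0.8726 g
mass O = 20.5 − (11.27) = 9.230 g → mol O = 0.5769
Smallest is O at 0.5769 mol; normalising gives C 1.501, H 1.501, O 1.000
×2: C 3.00, H 3.00, O 2.00 → C3H3O2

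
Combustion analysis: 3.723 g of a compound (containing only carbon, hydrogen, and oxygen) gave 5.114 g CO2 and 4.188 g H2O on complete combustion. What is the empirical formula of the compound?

CH4O

mol C = 5.114 / 44.01 = 0.1162; mass C = 0.1162 × 12.01 = 1.396 g
mol H = 2 × (4.188 / 18.02) = 0.4648; mass H = 0.4648 × 1.008 = 0.4685 g
mass O = 3.723 − (1.864) = 1.859 g → mol O = 0.1162
Smallest is O at 0.1162 mol; normalising gives C 1.000, H 4.001, O 1.000
→ CH4O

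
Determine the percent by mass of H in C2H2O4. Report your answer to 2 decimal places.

Molar mass = 2(12.01) + 2(1.008) + 4(16.00) = 90.036 g/mol
Mass of H per mole = 2 × 1.008 = 2.016 g
% H = 2.016 / 90.036 × 100 = 2.24%

2.24%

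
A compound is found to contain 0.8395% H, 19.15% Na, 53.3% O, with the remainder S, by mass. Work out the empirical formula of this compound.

Assume 100 g: 0.8395 g H, 19.15 g Na, 53.3 g O, 26.711 g S.
H: 0.8395 g ÷ 1.008 g/mol = 0.8328 mol
Na: 19.15 g ÷ 22.99 g/mol = 0.833 mol
O: 53.3 g ÷ 16.00 g/mol = 3.331 mol
S: 26.711 g ÷ 32.07 g/mol = 0.8329 mol
Smallest is H at 0.8328 mol; normalising gives H 1.000, Na 1.000, O 4.000, S 1.000
→ HNaO4S

HNaO4S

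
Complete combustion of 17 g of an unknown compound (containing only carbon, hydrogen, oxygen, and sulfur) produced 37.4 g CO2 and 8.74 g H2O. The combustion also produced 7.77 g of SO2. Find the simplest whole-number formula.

C7H8OS

mol C = 37.4 / 44.01 = 0.8498; mass C = 0.8498 × 12.01 = 10.21 g
mol H = 2 × (8.74 / 18.02) = 0.9700; mass H = 0.9700 × 1.008 = 0.9778 g
mol S = 7.77 / 64.07 = 0.1213; mass S = 3.889 g
mass O = 17 − (15.07) = 1.927 g → mol O = 0.1204
Ratios (÷ 0.1204): C 7.057, H 8.055, O 1.000, S 1.007
→ C7H8OS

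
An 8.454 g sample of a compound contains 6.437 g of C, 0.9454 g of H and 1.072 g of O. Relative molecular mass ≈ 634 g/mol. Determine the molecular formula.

Moles — C: 6.437 / 12.01 = 0.536 mol; H: 0.9454 / 1.008 = 0.9379 mol; O: 1.072 / 16.00 = 0.067 mol
Divide by the smallest (0.067 mol O): C 8.000, H 13.998, O 1.000
Ratio ≈ 8:14:1, so the empirical formula is C8H14O
Empirical-formula mass = 126.19 g/mol
n = 634 / 126.19 = 5.02 ≈ 5
Molecular formula = (C8H14O)×5 = C40H70O5

C40H70O5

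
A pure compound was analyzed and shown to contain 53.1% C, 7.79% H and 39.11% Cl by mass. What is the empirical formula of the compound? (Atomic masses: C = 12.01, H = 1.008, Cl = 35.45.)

Assume 100 g: 53.1 g C, 7.79 g H, 39.11 g Cl.
C: 53.1 g ÷ 12.01 g/mol = 4.421 mol
H: 7.79 g ÷ 1.008 g/mol = 7.728 mol
Cl: 39.11 g ÷ 35.45 g/mol = 1.103 mol
Divide by the smallest (1.103 mol Cl): C 4.008, H 7.005, Cl 1.000
Ratio ≈ 4:7:1, so the empirical formula is C4H7Cl

C4H7Cl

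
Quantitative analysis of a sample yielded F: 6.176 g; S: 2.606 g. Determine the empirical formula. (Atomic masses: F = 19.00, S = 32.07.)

F4S

Moles — F: 6.176 / 19.00 = 0.3251 mol; S: 2.606 / 32.07 = 0.08126 mol
Ratios (÷ 0.08126): F 4.000, S 1.000
→ F4S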